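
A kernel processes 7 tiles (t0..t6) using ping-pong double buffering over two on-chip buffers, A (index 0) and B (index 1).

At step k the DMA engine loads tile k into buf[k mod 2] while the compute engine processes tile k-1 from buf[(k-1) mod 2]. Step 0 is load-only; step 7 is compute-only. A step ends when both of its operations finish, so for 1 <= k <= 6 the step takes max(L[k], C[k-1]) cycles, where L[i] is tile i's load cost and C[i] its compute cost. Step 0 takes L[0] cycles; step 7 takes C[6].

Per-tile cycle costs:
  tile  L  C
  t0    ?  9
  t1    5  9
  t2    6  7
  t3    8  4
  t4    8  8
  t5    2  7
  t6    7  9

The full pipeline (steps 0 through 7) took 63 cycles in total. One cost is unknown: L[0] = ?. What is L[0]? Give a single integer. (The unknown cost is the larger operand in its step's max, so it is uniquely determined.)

step 0 | dur = L[0]=? = L[0]  (unknown; binding)
step 1 | dur = max(L[1]=5, C[0]=9) = 9
step 2 | dur = max(L[2]=6, C[1]=9) = 9
step 3 | dur = max(L[3]=8, C[2]=7) = 8
step 4 | dur = max(L[4]=8, C[3]=4) = 8
step 5 | dur = max(L[5]=2, C[4]=8) = 8
step 6 | dur = max(L[6]=7, C[5]=7) = 7
step 7 | dur = C[6]=9 = 9
sum of known step durations = 58
dur[0] = total - known = 63 - 58 = 5
L[0] is the binding max in step 0, so L[0] = dur[0] = 5

L[0] = 5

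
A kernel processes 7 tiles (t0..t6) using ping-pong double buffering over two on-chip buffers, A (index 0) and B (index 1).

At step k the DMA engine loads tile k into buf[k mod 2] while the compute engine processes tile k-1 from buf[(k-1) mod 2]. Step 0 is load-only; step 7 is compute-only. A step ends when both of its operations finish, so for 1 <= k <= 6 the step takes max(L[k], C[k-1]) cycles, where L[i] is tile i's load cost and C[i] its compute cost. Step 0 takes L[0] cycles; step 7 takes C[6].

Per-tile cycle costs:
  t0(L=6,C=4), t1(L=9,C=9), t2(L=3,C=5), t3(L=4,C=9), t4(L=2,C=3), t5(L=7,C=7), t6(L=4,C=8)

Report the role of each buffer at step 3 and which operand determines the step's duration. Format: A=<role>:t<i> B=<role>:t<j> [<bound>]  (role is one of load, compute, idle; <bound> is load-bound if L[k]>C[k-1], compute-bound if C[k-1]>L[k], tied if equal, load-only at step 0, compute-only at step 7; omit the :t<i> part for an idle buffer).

k=0 load=t0/6c comp=- wait=6 total=6
k=1 load=t1/9c comp=t0/4c wait=9 total=15
k=2 load=t2/3c comp=t1/9c wait=9 total=24
k=3 load=t3/4c comp=t2/5c wait=5 total=29
k=4 load=t4/2c comp=t3/9c wait=9 total=38
k=5 load=t5/7c comp=t4/3c wait=7 total=45
k=6 load=t6/4c comp=t5/7c wait=7 total=52
k=7 load=- comp=t6/8c wait=8 total=60

step 3: A=compute:t2 B=load:t3 [compute-bound]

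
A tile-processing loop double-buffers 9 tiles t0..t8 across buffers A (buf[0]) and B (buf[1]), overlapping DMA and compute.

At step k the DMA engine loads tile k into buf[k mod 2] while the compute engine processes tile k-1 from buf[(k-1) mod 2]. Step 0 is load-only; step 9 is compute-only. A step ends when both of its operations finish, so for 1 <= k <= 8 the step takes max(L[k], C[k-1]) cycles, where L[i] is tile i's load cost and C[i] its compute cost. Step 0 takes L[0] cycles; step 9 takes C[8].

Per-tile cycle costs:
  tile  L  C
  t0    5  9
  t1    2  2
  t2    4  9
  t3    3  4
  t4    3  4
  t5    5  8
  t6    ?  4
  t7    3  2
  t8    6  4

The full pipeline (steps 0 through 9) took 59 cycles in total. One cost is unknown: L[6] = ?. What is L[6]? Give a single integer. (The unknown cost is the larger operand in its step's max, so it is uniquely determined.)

step 0: dur = L[0]=5 = 5
step 1: dur = max(L[1]=2, C[0]=9) = 9
step 2: dur = max(L[2]=4, C[1]=2) = 4
step 3: dur = max(L[3]=3, C[2]=9) = 9
step 4: dur = max(L[4]=3, C[3]=4) = 4
step 5: dur = max(L[5]=5, C[4]=4) = 5
step 6: dur = max(L[6]=?, C[5]=8) = L[6]  (unknown; binding)
step 7: dur = max(L[7]=3, C[6]=4) = 4
step 8: dur = max(L[8]=6, C[7]=2) = 6
step 9: dur = C[8]=4 = 4
sum of known step durations = 50
dur[6] = total - known = 59 - 50 = 9
L[6] is the binding max in step 6, so L[6] = dur[6] = 9

L[6] = 9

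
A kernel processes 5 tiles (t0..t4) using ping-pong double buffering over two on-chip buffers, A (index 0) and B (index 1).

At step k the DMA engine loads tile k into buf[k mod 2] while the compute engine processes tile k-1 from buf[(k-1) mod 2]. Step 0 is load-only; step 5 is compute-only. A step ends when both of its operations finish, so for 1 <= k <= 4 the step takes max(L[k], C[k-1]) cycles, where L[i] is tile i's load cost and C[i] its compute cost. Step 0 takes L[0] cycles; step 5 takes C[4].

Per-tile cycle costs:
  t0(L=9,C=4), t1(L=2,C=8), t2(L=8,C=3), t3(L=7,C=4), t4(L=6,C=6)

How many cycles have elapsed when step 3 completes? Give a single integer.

k=0 load=t0/9c comp=- wait=9 total=9
k=1 load=t1/2c comp=t0/4c wait=4 total=13
k=2 load=t2/8c comp=t1/8c wait=8 total=21
k=3 load=t3/7c comp=t2/3c wait=7 total=28
k=4 load=t4/6c comp=t3/4c wait=6 total=34
k=5 load=- comp=t4/6c wait=6 total=40

end_cycle[3] = 28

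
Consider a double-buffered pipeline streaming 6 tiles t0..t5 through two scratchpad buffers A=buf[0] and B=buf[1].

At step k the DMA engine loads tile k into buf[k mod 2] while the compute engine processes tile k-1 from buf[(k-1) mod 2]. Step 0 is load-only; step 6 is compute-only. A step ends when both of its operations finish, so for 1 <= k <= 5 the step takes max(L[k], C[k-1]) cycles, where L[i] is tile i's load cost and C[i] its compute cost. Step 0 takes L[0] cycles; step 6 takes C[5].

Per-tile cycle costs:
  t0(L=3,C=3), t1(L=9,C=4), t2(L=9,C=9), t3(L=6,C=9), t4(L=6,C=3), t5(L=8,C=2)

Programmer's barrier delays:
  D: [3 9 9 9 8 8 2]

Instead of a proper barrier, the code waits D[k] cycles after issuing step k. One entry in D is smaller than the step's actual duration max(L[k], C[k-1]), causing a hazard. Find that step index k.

[0] required=L[0]=3=3 vs D=3 ok
[1] required=max(L[1]=9,C[0]=3)=9 vs D=9 ok
[2] required=max(L[2]=9,C[1]=4)=9 vs D=9 ok
[3] required=max(L[3]=6,C[2]=9)=9 vs D=9 ok
[4] required=max(L[4]=6,C[3]=9)=9 vs D=8 SHORT
[5] required=max(L[5]=8,C[4]=3)=8 vs D=8 ok
[6] required=C[5]=2=2 vs D=2 ok

hazard at step 4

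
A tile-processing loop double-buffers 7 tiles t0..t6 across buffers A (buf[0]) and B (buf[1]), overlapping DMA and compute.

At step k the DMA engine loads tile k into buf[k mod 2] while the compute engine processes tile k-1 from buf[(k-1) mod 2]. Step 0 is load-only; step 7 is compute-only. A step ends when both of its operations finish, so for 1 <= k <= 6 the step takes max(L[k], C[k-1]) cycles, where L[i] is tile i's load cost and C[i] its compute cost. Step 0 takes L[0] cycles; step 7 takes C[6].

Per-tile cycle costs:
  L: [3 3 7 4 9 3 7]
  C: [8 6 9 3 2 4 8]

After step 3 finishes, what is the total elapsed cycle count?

end_cycle[3] = 27

[0] DMA t0→A (3c) ∥ CU idle ⇒ 3c, clock 3
[1] DMA t1→B (3c) ∥ CU A:t0 (8c) ⇒ 8c, clock 11
[2] DMA t2→A (7c) ∥ CU B:t1 (6c) ⇒ 7c, clock 18
[3] DMA t3→B (4c) ∥ CU A:t2 (9c) ⇒ 9c, clock 27
[4] DMA t4→A (9c) ∥ CU B:t3 (3c) ⇒ 9c, clock 36
[5] DMA t5→B (3c) ∥ CU A:t4 (2c) ⇒ 3c, clock 39
[6] DMA t6→A (7c) ∥ CU B:t5 (4c) ⇒ 7c, clock 46
[7] DMA idle ∥ CU A:t6 (8c) ⇒ 8c, clock 54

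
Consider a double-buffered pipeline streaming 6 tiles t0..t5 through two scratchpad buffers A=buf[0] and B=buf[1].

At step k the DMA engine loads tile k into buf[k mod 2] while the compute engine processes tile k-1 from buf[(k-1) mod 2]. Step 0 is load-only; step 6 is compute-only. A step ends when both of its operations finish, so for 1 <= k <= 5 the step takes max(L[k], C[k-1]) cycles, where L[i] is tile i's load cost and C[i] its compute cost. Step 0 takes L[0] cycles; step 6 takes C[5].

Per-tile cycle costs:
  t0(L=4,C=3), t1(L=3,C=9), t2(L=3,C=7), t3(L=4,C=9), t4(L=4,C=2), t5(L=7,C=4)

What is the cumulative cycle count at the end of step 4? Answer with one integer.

end_cycle[4] = 32

[0] DMA t0→A (4c) ∥ CU idle ⇒ 4c, clock 4
[1] DMA t1→B (3c) ∥ CU A:t0 (3c) ⇒ 3c, clock 7
[2] DMA t2→A (3c) ∥ CU B:t1 (9c) ⇒ 9c, clock 16
[3] DMA t3→B (4c) ∥ CU A:t2 (7c) ⇒ 7c, clock 23
[4] DMA t4→A (4c) ∥ CU B:t3 (9c) ⇒ 9c, clock 32
[5] DMA t5→B (7c) ∥ CU A:t4 (2c) ⇒ 7c, clock 39
[6] DMA idle ∥ CU B:t5 (4c) ⇒ 4c, clock 43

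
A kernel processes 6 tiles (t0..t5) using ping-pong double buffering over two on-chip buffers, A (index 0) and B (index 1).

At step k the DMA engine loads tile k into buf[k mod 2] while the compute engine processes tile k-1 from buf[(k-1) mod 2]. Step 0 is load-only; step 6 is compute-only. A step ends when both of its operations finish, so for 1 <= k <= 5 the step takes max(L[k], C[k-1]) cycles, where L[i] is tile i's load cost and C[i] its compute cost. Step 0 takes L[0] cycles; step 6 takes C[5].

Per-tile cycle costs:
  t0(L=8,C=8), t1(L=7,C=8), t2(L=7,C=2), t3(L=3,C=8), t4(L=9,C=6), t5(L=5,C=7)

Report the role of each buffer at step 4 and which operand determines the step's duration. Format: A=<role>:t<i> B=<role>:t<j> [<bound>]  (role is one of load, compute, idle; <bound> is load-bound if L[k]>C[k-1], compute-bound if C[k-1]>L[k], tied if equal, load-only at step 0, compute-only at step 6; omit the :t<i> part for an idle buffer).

step 0: L[0]=8 → dur=8, Σ=8 | A=load:t0 B=idle [load-only]
step 1: L[1]=7 C[0]=8 → dur=8, Σ=16 | A=compute:t0 B=load:t1 [compute-bound]
step 2: L[2]=7 C[1]=8 → dur=8, Σ=24 | A=load:t2 B=compute:t1 [compute-bound]
step 3: L[3]=3 C[2]=2 → dur=3, Σ=27 | A=compute:t2 B=load:t3 [load-bound]
step 4: L[4]=9 C[3]=8 → dur=9, Σ=36 | A=load:t4 B=compute:t3 [load-bound]
step 5: L[5]=5 C[4]=6 → dur=6, Σ=42 | A=compute:t4 B=load:t5 [compute-bound]
step 6: C[5]=7 → dur=7, Σ=49 | A=idle B=compute:t5 [compute-only]

step 4: A=load:t4 B=compute:t3 [load-bound]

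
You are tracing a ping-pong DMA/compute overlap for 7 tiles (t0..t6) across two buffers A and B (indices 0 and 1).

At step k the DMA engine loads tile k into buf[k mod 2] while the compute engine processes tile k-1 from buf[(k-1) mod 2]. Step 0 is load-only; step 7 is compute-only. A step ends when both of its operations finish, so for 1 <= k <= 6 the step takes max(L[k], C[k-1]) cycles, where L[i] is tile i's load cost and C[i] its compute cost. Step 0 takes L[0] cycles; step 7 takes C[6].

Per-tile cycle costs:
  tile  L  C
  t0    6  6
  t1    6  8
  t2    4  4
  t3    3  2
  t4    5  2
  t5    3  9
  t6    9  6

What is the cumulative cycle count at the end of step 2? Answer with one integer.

step 0: L[0]=6 → dur=6, Σ=6 | A=load:t0 B=idle [load-only]
step 1: L[1]=6 C[0]=6 → dur=6, Σ=12 | A=compute:t0 B=load:t1 [tied]
step 2: L[2]=4 C[1]=8 → dur=8, Σ=20 | A=load:t2 B=compute:t1 [compute-bound]
step 3: L[3]=3 C[2]=4 → dur=4, Σ=24 | A=compute:t2 B=load:t3 [compute-bound]
step 4: L[4]=5 C[3]=2 → dur=5, Σ=29 | A=load:t4 B=compute:t3 [load-bound]
step 5: L[5]=3 C[4]=2 → dur=3, Σ=32 | A=compute:t4 B=load:t5 [load-bound]
step 6: L[6]=9 C[5]=9 → dur=9, Σ=41 | A=load:t6 B=compute:t5 [tied]
step 7: C[6]=6 → dur=6, Σ=47 | A=compute:t6 B=idle [compute-only]

end_cycle[2] = 20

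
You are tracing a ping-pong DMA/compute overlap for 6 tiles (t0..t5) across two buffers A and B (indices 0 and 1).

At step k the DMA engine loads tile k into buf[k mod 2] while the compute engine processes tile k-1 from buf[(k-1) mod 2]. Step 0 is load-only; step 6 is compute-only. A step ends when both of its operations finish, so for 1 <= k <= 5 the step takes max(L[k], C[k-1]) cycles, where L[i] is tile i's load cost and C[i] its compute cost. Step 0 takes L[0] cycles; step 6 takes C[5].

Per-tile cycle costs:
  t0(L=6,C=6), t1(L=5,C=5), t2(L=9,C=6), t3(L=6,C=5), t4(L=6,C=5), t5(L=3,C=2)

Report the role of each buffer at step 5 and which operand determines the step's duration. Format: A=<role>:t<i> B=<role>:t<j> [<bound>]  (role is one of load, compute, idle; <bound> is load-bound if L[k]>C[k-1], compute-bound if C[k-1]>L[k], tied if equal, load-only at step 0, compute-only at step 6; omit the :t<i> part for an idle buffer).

[0] DMA t0→A (6c) ∥ CU idle ⇒ 6c, clock 6
[1] DMA t1→B (5c) ∥ CU A:t0 (6c) ⇒ 6c, clock 12
[2] DMA t2→A (9c) ∥ CU B:t1 (5c) ⇒ 9c, clock 21
[3] DMA t3→B (6c) ∥ CU A:t2 (6c) ⇒ 6c, clock 27
[4] DMA t4→A (6c) ∥ CU B:t3 (5c) ⇒ 6c, clock 33
[5] DMA t5→B (3c) ∥ CU A:t4 (5c) ⇒ 5c, clock 38
[6] DMA idle ∥ CU B:t5 (2c) ⇒ 2c, clock 40

step 5: A=compute:t4 B=load:t5 [compute-bound]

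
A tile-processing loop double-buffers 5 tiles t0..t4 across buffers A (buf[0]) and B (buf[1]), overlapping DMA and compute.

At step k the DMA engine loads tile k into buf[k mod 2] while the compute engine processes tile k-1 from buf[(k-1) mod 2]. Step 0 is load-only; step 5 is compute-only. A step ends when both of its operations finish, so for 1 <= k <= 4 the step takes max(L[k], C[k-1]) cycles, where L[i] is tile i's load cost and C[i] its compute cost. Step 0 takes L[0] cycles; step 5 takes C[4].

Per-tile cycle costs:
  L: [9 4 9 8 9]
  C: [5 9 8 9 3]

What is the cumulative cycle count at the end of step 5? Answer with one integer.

k=0 load=t0/9c comp=- wait=9 total=9
k=1 load=t1/4c comp=t0/5c wait=5 total=14
k=2 load=t2/9c comp=t1/9c wait=9 total=23
k=3 load=t3/8c comp=t2/8c wait=8 total=31
k=4 load=t4/9c comp=t3/9c wait=9 total=40
k=5 load=- comp=t4/3c wait=3 total=43

end_cycle[5] = 43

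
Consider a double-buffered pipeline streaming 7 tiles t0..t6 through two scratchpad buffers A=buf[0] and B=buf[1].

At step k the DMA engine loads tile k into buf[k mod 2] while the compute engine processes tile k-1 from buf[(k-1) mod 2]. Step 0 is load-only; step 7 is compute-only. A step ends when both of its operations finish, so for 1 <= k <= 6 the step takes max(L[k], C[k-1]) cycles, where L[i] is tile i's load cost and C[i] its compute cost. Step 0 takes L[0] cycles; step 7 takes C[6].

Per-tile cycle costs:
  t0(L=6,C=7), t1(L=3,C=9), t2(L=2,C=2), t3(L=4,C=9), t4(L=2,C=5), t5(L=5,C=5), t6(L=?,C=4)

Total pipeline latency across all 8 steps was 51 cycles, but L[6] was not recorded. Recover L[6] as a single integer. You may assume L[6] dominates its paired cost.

step 0 | dur = L[0]=6 = 6
step 1 | dur = max(L[1]=3, C[0]=7) = 7
step 2 | dur = max(L[2]=2, C[1]=9) = 9
step 3 | dur = max(L[3]=4, C[2]=2) = 4
step 4 | dur = max(L[4]=2, C[3]=9) = 9
step 5 | dur = max(L[5]=5, C[4]=5) = 5
step 6 | dur = max(L[6]=?, C[5]=5) = L[6]  (unknown; binding)
step 7 | dur = C[6]=4 = 4
sum of known step durations = 44
dur[6] = total - known = 51 - 44 = 7
L[6] is the binding max in step 6, so L[6] = dur[6] = 7

L[6] = 7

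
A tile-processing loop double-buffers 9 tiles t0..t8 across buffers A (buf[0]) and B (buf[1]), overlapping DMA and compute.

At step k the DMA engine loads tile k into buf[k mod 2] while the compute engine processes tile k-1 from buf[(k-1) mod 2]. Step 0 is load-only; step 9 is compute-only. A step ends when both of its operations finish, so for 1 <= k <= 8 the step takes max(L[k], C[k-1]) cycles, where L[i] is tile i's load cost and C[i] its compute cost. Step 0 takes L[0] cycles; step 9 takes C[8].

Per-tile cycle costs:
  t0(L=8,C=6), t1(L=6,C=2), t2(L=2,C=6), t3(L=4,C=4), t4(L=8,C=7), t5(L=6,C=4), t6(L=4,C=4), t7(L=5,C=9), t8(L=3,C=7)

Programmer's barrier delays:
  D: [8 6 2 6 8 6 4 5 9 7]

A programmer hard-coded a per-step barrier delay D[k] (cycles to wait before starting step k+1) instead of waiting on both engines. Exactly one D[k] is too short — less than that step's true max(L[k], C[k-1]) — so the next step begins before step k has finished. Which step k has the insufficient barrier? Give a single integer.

hazard at step 5

k=0 barrier L[0]=8→8c, D[0]=8 ok
k=1 barrier max(L[1]=6,C[0]=6)→6c, D[1]=6 ok
k=2 barrier max(L[2]=2,C[1]=2)→2c, D[2]=2 ok
k=3 barrier max(L[3]=4,C[2]=6)→6c, D[3]=6 ok
k=4 barrier max(L[4]=8,C[3]=4)→8c, D[4]=8 ok
k=5 barrier max(L[5]=6,C[4]=7)→7c, D[5]=6 SHORT
k=6 barrier max(L[6]=4,C[5]=4)→4c, D[6]=4 ok
k=7 barrier max(L[7]=5,C[6]=4)→5c, D[7]=5 ok
k=8 barrier max(L[8]=3,C[7]=9)→9c, D[8]=9 ok
k=9 barrier C[8]=7→7c, D[9]=7 ok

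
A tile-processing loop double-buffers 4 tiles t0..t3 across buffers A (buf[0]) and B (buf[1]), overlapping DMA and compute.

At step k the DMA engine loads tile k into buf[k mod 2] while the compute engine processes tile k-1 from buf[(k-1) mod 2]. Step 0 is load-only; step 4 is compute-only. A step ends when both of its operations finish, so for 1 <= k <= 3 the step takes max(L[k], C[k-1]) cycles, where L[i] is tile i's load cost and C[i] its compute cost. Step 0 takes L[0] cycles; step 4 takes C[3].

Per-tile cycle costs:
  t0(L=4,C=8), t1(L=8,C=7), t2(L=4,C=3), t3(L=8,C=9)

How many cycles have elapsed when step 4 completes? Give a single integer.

end_cycle[4] = 36

  0. 4=4c; end=4; A:t0 B:-
  1. max(8,8)=8c; end=12; A:t0 B:t1
  2. max(4,7)=7c; end=19; A:t2 B:t1
  3. max(8,3)=8c; end=27; A:t2 B:t3
  4. 9=9c; end=36; A:t2 B:t3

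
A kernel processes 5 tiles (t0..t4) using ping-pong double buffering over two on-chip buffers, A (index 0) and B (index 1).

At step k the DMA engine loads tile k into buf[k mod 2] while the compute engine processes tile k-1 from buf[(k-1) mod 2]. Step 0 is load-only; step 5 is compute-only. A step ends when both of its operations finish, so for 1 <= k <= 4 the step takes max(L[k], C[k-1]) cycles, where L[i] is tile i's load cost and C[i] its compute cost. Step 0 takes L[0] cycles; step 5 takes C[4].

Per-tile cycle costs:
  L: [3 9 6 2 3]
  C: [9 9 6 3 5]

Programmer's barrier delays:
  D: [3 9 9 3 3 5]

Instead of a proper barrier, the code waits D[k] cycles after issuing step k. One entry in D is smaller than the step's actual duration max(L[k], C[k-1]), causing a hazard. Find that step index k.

hazard at step 3

step 0: need L[0]=3 = 3; D[0]=3 ok
step 1: need max(L[1]=9,C[0]=9) = 9; D[1]=9 ok
step 2: need max(L[2]=6,C[1]=9) = 9; D[2]=9 ok
step 3: need max(L[3]=2,C[2]=6) = 6; D[3]=3 SHORT
step 4: need max(L[4]=3,C[3]=3) = 3; D[4]=3 ok
step 5: need C[4]=5 = 5; D[5]=5 ok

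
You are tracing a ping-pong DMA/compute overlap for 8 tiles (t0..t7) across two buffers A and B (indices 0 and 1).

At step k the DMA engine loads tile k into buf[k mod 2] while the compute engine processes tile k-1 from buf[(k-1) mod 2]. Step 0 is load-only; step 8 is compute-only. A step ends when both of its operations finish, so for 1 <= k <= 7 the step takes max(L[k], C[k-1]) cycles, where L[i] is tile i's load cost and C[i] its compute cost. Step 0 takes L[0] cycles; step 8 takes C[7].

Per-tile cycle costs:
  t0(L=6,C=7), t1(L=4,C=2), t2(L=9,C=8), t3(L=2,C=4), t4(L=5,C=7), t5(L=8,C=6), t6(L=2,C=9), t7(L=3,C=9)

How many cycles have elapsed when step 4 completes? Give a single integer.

end_cycle[4] = 35

  0. 6=6c; end=6; A:t0 B:-
  1. max(4,7)=7c; end=13; A:t0 B:t1
  2. max(9,2)=9c; end=22; A:t2 B:t1
  3. max(2,8)=8c; end=30; A:t2 B:t3
  4. max(5,4)=5c; end=35; A:t4 B:t3
  5. max(8,7)=8c; end=43; A:t4 B:t5
  6. max(2,6)=6c; end=49; A:t6 B:t5
  7. max(3,9)=9c; end=58; A:t6 B:t7
  8. 9=9c; end=67; A:t6 B:t7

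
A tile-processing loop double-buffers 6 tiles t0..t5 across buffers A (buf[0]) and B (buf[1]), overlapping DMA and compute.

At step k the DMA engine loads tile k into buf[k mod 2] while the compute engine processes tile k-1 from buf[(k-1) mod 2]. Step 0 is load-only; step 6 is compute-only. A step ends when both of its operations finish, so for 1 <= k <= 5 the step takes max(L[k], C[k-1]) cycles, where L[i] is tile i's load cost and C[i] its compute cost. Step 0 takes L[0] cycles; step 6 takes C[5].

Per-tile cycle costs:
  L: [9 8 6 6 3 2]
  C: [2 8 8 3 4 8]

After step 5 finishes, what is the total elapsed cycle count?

end_cycle[5] = 40

[0] DMA t0→A (9c) ∥ CU idle ⇒ 9c, clock 9
[1] DMA t1→B (8c) ∥ CU A:t0 (2c) ⇒ 8c, clock 17
[2] DMA t2→A (6c) ∥ CU B:t1 (8c) ⇒ 8c, clock 25
[3] DMA t3→B (6c) ∥ CU A:t2 (8c) ⇒ 8c, clock 33
[4] DMA t4→A (3c) ∥ CU B:t3 (3c) ⇒ 3c, clock 36
[5] DMA t5→B (2c) ∥ CU A:t4 (4c) ⇒ 4c, clock 40
[6] DMA idle ∥ CU B:t5 (8c) ⇒ 8c, clock 48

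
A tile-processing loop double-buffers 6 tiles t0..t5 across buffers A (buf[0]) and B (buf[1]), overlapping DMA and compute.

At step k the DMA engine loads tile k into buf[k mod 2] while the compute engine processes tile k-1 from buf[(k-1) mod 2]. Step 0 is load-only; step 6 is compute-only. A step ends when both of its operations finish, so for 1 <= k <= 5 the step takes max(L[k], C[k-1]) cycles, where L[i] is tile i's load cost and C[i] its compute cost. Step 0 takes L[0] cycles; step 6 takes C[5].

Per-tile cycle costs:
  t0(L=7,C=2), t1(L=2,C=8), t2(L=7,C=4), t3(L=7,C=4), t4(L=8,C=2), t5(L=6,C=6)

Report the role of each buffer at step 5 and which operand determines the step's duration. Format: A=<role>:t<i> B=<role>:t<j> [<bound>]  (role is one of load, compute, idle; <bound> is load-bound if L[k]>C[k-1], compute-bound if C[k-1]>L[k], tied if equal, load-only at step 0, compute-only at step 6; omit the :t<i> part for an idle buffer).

[0] DMA t0→A (7c) ∥ CU idle ⇒ 7c, clock 7
[1] DMA t1→B (2c) ∥ CU A:t0 (2c) ⇒ 2c, clock 9
[2] DMA t2→A (7c) ∥ CU B:t1 (8c) ⇒ 8c, clock 17
[3] DMA t3→B (7c) ∥ CU A:t2 (4c) ⇒ 7c, clock 24
[4] DMA t4→A (8c) ∥ CU B:t3 (4c) ⇒ 8c, clock 32
[5] DMA t5→B (6c) ∥ CU A:t4 (2c) ⇒ 6c, clock 38
[6] DMA idle ∥ CU B:t5 (6c) ⇒ 6c, clock 44

step 5: A=compute:t4 B=load:t5 [load-bound]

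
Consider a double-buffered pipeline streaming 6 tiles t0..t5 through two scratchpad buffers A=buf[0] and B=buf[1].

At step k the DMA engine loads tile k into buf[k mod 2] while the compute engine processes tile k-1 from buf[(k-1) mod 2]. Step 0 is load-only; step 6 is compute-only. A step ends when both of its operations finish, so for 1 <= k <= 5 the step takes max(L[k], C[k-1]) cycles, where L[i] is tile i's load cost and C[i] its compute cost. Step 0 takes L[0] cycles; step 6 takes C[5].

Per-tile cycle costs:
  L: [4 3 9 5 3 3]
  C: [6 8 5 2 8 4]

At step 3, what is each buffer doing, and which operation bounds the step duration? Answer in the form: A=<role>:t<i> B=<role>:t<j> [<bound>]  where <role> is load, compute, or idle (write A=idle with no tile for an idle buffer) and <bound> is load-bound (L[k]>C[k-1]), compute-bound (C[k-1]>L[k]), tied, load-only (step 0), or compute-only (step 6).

step 3: A=compute:t2 B=load:t3 [tied]

k=0 load=t0/4c comp=- wait=4 total=4
k=1 load=t1/3c comp=t0/6c wait=6 total=10
k=2 load=t2/9c comp=t1/8c wait=9 total=19
k=3 load=t3/5c comp=t2/5c wait=5 total=24
k=4 load=t4/3c comp=t3/2c wait=3 total=27
k=5 load=t5/3c comp=t4/8c wait=8 total=35
k=6 load=- comp=t5/4c wait=4 total=39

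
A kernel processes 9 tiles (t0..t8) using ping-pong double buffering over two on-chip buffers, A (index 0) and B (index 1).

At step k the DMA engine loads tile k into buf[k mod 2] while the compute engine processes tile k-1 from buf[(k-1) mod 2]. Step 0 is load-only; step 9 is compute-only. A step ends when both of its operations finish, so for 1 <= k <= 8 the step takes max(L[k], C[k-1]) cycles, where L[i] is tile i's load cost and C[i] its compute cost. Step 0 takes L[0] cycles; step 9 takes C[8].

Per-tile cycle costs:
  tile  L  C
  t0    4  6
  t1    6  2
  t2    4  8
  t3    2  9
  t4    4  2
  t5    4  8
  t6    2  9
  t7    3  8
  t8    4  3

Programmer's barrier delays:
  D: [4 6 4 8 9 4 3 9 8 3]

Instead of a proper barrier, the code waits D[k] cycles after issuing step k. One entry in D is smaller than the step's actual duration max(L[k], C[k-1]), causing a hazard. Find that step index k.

hazard at step 6

step 0: need L[0]=4 = 4; D[0]=4 ok
step 1: need max(L[1]=6,C[0]=6) = 6; D[1]=6 ok
step 2: need max(L[2]=4,C[1]=2) = 4; D[2]=4 ok
step 3: need max(L[3]=2,C[2]=8) = 8; D[3]=8 ok
step 4: need max(L[4]=4,C[3]=9) = 9; D[4]=9 ok
step 5: need max(L[5]=4,C[4]=2) = 4; D[5]=4 ok
step 6: need max(L[6]=2,C[5]=8) = 8; D[6]=3 SHORT
step 7: need max(L[7]=3,C[6]=9) = 9; D[7]=9 ok
step 8: need max(L[8]=4,C[7]=8) = 8; D[8]=8 ok
step 9: need C[8]=3 = 3; D[9]=3 ok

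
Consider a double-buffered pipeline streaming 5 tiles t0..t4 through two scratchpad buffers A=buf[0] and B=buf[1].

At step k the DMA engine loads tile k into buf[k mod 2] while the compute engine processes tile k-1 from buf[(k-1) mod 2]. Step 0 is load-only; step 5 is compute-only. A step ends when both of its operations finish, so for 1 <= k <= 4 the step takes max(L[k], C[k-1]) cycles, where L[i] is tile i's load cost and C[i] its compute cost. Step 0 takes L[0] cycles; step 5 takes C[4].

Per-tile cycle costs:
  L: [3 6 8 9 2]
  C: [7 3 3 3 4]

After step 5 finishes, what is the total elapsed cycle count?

  0. 3=3c; end=3; A:t0 B:-
  1. max(6,7)=7c; end=10; A:t0 B:t1
  2. max(8,3)=8c; end=18; A:t2 B:t1
  3. max(9,3)=9c; end=27; A:t2 B:t3
  4. max(2,3)=3c; end=30; A:t4 B:t3
  5. 4=4c; end=34; A:t4 B:t3

end_cycle[5] = 34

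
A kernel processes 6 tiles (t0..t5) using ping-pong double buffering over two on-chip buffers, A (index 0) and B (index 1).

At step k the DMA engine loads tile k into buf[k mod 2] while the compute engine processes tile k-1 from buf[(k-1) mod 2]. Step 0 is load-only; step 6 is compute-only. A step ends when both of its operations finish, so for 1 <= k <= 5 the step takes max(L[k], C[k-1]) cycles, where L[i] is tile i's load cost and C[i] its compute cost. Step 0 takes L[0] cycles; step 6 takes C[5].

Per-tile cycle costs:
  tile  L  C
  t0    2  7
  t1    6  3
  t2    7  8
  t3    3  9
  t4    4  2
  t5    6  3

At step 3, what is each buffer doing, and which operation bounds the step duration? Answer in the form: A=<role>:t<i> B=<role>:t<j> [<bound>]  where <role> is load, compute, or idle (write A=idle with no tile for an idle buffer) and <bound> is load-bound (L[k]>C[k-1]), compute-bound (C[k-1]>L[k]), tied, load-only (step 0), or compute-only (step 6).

step 0: L[0]=2 → dur=2, Σ=2 | A=load:t0 B=idle [load-only]
step 1: L[1]=6 C[0]=7 → dur=7, Σ=9 | A=compute:t0 B=load:t1 [compute-bound]
step 2: L[2]=7 C[1]=3 → dur=7, Σ=16 | A=load:t2 B=compute:t1 [load-bound]
step 3: L[3]=3 C[2]=8 → dur=8, Σ=24 | A=compute:t2 B=load:t3 [compute-bound]
step 4: L[4]=4 C[3]=9 → dur=9, Σ=33 | A=load:t4 B=compute:t3 [compute-bound]
step 5: L[5]=6 C[4]=2 → dur=6, Σ=39 | A=compute:t4 B=load:t5 [load-bound]
step 6: C[5]=3 → dur=3, Σ=42 | A=idle B=compute:t5 [compute-only]

step 3: A=compute:t2 B=load:t3 [compute-bound]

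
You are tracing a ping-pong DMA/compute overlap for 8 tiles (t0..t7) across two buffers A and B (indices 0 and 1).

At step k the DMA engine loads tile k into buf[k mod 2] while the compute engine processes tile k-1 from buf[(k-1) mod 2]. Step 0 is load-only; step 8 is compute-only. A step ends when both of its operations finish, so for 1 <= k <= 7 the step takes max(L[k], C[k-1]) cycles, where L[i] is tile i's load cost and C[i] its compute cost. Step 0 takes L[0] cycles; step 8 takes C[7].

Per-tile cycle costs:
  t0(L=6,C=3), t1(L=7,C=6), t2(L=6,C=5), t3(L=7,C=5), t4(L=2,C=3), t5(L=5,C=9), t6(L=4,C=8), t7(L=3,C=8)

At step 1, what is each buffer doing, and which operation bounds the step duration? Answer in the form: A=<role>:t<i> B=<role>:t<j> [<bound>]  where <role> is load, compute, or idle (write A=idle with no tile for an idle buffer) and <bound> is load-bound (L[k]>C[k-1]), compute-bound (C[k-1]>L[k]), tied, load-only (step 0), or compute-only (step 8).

step 1: A=compute:t0 B=load:t1 [load-bound]

k=0 load=t0/6c comp=- wait=6 total=6
k=1 load=t1/7c comp=t0/3c wait=7 total=13
k=2 load=t2/6c comp=t1/6c wait=6 total=19
k=3 load=t3/7c comp=t2/5c wait=7 total=26
k=4 load=t4/2c comp=t3/5c wait=5 total=31
k=5 load=t5/5c comp=t4/3c wait=5 total=36
k=6 load=t6/4c comp=t5/9c wait=9 total=45
k=7 load=t7/3c comp=t6/8c wait=8 total=53
k=8 load=- comp=t7/8c wait=8 total=61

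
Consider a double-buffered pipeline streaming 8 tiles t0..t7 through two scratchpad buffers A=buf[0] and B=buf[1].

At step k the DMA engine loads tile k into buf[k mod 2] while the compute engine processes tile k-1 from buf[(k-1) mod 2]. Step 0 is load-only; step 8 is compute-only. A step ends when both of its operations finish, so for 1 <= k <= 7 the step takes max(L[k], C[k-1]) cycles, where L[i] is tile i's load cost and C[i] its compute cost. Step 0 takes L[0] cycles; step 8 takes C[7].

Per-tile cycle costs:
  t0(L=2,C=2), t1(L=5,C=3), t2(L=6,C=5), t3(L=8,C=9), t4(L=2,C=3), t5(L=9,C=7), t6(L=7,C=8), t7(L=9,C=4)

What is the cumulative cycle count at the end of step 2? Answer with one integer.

[0] DMA t0→A (2c) ∥ CU idle ⇒ 2c, clock 2
[1] DMA t1→B (5c) ∥ CU A:t0 (2c) ⇒ 5c, clock 7
[2] DMA t2→A (6c) ∥ CU B:t1 (3c) ⇒ 6c, clock 13
[3] DMA t3→B (8c) ∥ CU A:t2 (5c) ⇒ 8c, clock 21
[4] DMA t4→A (2c) ∥ CU B:t3 (9c) ⇒ 9c, clock 30
[5] DMA t5→B (9c) ∥ CU A:t4 (3c) ⇒ 9c, clock 39
[6] DMA t6→A (7c) ∥ CU B:t5 (7c) ⇒ 7c, clock 46
[7] DMA t7→B (9c) ∥ CU A:t6 (8c) ⇒ 9c, clock 55
[8] DMA idle ∥ CU B:t7 (4c) ⇒ 4c, clock 59

end_cycle[2] = 13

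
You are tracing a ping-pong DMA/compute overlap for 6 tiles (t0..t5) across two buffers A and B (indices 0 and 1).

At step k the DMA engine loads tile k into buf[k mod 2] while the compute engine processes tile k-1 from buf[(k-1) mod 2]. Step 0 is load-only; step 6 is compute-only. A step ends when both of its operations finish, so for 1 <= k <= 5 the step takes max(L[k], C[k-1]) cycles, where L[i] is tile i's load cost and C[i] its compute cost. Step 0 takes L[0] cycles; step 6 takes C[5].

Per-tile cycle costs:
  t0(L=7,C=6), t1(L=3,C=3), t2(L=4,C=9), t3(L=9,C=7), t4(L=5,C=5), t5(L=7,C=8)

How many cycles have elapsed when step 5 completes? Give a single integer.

step 0: L[0]=7 → dur=7, Σ=7 | A=load:t0 B=idle [load-only]
step 1: L[1]=3 C[0]=6 → dur=6, Σ=13 | A=compute:t0 B=load:t1 [compute-bound]
step 2: L[2]=4 C[1]=3 → dur=4, Σ=17 | A=load:t2 B=compute:t1 [load-bound]
step 3: L[3]=9 C[2]=9 → dur=9, Σ=26 | A=compute:t2 B=load:t3 [tied]
step 4: L[4]=5 C[3]=7 → dur=7, Σ=33 | A=load:t4 B=compute:t3 [compute-bound]
step 5: L[5]=7 C[4]=5 → dur=7, Σ=40 | A=compute:t4 B=load:t5 [load-bound]
step 6: C[5]=8 → dur=8, Σ=48 | A=idle B=compute:t5 [compute-only]

end_cycle[5] = 40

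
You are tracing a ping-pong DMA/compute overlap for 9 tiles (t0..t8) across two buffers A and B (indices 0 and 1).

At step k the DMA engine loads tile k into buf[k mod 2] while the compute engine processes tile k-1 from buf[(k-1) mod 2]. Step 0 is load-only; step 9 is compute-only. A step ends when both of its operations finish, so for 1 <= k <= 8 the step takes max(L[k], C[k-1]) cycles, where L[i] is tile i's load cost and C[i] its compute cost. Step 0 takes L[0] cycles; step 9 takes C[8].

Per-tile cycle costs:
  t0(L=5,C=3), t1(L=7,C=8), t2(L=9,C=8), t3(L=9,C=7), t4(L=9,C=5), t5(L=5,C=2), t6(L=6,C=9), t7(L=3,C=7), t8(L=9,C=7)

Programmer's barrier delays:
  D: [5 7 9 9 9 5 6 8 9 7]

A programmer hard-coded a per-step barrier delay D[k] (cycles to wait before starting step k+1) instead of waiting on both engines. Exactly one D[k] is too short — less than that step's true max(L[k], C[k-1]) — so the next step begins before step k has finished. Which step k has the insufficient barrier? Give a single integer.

hazard at step 7

step 0: need L[0]=5 = 5; D[0]=5 ok
step 1: need max(L[1]=7,C[0]=3) = 7; D[1]=7 ok
step 2: need max(L[2]=9,C[1]=8) = 9; D[2]=9 ok
step 3: need max(L[3]=9,C[2]=8) = 9; D[3]=9 ok
step 4: need max(L[4]=9,C[3]=7) = 9; D[4]=9 ok
step 5: need max(L[5]=5,C[4]=5) = 5; D[5]=5 ok
step 6: need max(L[6]=6,C[5]=2) = 6; D[6]=6 ok
step 7: need max(L[7]=3,C[6]=9) = 9; D[7]=8 SHORT
step 8: need max(L[8]=9,C[7]=7) = 9; D[8]=9 ok
step 9: need C[8]=7 = 7; D[9]=7 ok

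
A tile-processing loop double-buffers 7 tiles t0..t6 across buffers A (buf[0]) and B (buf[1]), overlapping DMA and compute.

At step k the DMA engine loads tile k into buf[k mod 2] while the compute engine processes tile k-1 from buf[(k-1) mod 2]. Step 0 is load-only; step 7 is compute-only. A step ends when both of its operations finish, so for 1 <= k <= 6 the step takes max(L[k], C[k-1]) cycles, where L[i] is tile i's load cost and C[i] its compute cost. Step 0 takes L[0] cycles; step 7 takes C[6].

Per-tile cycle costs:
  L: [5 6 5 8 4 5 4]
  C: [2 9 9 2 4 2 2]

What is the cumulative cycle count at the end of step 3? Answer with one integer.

step 0: L[0]=5 → dur=5, Σ=5 | A=load:t0 B=idle [load-only]
step 1: L[1]=6 C[0]=2 → dur=6, Σ=11 | A=compute:t0 B=load:t1 [load-bound]
step 2: L[2]=5 C[1]=9 → dur=9, Σ=20 | A=load:t2 B=compute:t1 [compute-bound]
step 3: L[3]=8 C[2]=9 → dur=9, Σ=29 | A=compute:t2 B=load:t3 [compute-bound]
step 4: L[4]=4 C[3]=2 → dur=4, Σ=33 | A=load:t4 B=compute:t3 [load-bound]
step 5: L[5]=5 C[4]=4 → dur=5, Σ=38 | A=compute:t4 B=load:t5 [load-bound]
step 6: L[6]=4 C[5]=2 → dur=4, Σ=42 | A=load:t6 B=compute:t5 [load-bound]
step 7: C[6]=2 → dur=2, Σ=44 | A=compute:t6 B=idle [compute-only]

end_cycle[3] = 29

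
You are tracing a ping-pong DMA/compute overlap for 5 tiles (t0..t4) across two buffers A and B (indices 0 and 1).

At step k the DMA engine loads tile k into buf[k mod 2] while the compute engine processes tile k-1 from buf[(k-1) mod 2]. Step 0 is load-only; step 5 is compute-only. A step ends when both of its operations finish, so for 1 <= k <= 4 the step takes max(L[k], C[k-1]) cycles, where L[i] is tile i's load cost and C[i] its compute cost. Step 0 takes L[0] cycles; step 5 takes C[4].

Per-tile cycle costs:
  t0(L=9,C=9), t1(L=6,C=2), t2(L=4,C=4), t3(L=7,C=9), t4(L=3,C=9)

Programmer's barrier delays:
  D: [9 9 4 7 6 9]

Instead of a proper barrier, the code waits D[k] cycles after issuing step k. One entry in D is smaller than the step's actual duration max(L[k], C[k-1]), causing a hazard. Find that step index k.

hazard at step 4

k=0 barrier L[0]=9→9c, D[0]=9 ok
k=1 barrier max(L[1]=6,C[0]=9)→9c, D[1]=9 ok
k=2 barrier max(L[2]=4,C[1]=2)→4c, D[2]=4 ok
k=3 barrier max(L[3]=7,C[2]=4)→7c, D[3]=7 ok
k=4 barrier max(L[4]=3,C[3]=9)→9c, D[4]=6 SHORT
k=5 barrier C[4]=9→9c, D[5]=9 ok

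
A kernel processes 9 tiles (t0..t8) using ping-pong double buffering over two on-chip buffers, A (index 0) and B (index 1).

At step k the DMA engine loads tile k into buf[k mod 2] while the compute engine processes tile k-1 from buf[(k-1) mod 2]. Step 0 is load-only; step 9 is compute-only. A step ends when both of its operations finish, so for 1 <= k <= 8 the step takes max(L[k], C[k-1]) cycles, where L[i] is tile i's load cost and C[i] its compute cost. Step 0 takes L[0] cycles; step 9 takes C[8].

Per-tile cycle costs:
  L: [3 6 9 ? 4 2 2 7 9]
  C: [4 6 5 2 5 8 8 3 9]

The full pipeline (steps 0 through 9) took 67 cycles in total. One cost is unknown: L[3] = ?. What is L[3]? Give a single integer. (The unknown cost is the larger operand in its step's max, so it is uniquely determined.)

step 0 = dur = L[0]=3 = 3
step 1 = dur = max(L[1]=6, C[0]=4) = 6
step 2 = dur = max(L[2]=9, C[1]=6) = 9
step 3 = dur = max(L[3]=?, C[2]=5) = L[3]  (unknown; binding)
step 4 = dur = max(L[4]=4, C[3]=2) = 4
step 5 = dur = max(L[5]=2, C[4]=5) = 5
step 6 = dur = max(L[6]=2, C[5]=8) = 8
step 7 = dur = max(L[7]=7, C[6]=8) = 8
step 8 = dur = max(L[8]=9, C[7]=3) = 9
step 9 = dur = C[8]=9 = 9
sum of known step durations = 61
dur[3] = total - known = 67 - 61 = 6
L[3] is the binding max in step 3, so L[3] = dur[3] = 6

L[3] = 6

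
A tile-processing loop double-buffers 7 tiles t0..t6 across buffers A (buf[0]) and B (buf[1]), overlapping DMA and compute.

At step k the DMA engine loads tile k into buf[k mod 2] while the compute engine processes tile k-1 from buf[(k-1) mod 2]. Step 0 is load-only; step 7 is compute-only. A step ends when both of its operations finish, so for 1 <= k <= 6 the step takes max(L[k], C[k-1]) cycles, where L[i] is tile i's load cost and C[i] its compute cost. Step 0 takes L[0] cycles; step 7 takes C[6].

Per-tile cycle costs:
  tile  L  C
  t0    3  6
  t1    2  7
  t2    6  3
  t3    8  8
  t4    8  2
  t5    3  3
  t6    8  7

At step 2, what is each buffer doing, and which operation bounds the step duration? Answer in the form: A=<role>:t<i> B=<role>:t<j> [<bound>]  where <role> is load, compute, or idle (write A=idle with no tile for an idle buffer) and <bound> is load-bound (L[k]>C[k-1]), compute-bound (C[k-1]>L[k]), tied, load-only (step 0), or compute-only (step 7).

step 2: A=load:t2 B=compute:t1 [compute-bound]

  0. 3=3c; end=3; A:t0 B:-
  1. max(2,6)=6c; end=9; A:t0 B:t1
  2. max(6,7)=7c; end=16; A:t2 B:t1
  3. max(8,3)=8c; end=24; A:t2 B:t3
  4. max(8,8)=8c; end=32; A:t4 B:t3
  5. max(3,2)=3c; end=35; A:t4 B:t5
  6. max(8,3)=8c; end=43; A:t6 B:t5
  7. 7=7c; end=50; A:t6 B:t5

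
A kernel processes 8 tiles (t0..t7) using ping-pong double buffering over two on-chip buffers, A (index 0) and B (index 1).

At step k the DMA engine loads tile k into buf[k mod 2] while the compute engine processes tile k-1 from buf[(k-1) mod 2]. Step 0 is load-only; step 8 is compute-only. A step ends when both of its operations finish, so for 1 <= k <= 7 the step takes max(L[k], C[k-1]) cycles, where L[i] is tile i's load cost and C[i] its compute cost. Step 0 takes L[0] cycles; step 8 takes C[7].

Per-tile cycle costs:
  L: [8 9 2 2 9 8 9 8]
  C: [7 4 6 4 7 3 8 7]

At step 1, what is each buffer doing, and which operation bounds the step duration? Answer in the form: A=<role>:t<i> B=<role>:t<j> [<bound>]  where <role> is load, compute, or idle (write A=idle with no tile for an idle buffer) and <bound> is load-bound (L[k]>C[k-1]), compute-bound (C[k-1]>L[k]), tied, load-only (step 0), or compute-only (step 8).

k=0 load=t0/8c comp=- wait=8 total=8
k=1 load=t1/9c comp=t0/7c wait=9 total=17
k=2 load=t2/2c comp=t1/4c wait=4 total=21
k=3 load=t3/2c comp=t2/6c wait=6 total=27
k=4 load=t4/9c comp=t3/4c wait=9 total=36
k=5 load=t5/8c comp=t4/7c wait=8 total=44
k=6 load=t6/9c comp=t5/3c wait=9 total=53
k=7 load=t7/8c comp=t6/8c wait=8 total=61
k=8 load=- comp=t7/7c wait=7 total=68

step 1: A=compute:t0 B=load:t1 [load-bound]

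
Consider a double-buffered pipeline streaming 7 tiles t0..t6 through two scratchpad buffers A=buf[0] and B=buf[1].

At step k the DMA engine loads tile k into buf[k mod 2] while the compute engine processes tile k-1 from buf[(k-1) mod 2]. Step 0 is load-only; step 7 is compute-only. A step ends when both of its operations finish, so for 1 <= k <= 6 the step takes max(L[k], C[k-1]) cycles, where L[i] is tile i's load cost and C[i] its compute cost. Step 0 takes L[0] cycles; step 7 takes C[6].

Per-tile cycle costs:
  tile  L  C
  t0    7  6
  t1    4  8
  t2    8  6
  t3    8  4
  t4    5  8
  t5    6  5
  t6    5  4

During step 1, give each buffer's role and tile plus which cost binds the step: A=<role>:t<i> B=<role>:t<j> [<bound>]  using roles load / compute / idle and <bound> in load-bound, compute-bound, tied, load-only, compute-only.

step 1: A=compute:t0 B=load:t1 [compute-bound]

[0] DMA t0→A (7c) ∥ CU idle ⇒ 7c, clock 7
[1] DMA t1→B (4c) ∥ CU A:t0 (6c) ⇒ 6c, clock 13
[2] DMA t2→A (8c) ∥ CU B:t1 (8c) ⇒ 8c, clock 21
[3] DMA t3→B (8c) ∥ CU A:t2 (6c) ⇒ 8c, clock 29
[4] DMA t4→A (5c) ∥ CU B:t3 (4c) ⇒ 5c, clock 34
[5] DMA t5→B (6c) ∥ CU A:t4 (8c) ⇒ 8c, clock 42
[6] DMA t6→A (5c) ∥ CU B:t5 (5c) ⇒ 5c, clock 47
[7] DMA idle ∥ CU A:t6 (4c) ⇒ 4c, clock 51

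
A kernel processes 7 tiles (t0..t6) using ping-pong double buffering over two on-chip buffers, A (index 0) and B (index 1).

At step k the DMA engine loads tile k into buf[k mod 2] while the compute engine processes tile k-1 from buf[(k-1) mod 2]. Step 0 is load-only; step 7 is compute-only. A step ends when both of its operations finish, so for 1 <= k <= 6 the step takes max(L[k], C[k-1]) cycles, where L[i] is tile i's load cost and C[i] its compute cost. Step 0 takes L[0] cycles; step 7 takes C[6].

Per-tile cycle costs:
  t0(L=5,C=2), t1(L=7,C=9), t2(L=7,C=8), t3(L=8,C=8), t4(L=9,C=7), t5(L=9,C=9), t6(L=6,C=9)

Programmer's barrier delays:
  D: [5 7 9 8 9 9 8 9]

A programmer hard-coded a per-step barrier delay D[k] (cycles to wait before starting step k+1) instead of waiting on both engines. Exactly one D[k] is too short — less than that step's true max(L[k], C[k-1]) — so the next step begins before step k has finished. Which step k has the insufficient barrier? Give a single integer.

hazard at step 6

k=0 barrier L[0]=5→5c, D[0]=5 ok
k=1 barrier max(L[1]=7,C[0]=2)→7c, D[1]=7 ok
k=2 barrier max(L[2]=7,C[1]=9)→9c, D[2]=9 ok
k=3 barrier max(L[3]=8,C[2]=8)→8c, D[3]=8 ok
k=4 barrier max(L[4]=9,C[3]=8)→9c, D[4]=9 ok
k=5 barrier max(L[5]=9,C[4]=7)→9c, D[5]=9 ok
k=6 barrier max(L[6]=6,C[5]=9)→9c, D[6]=8 SHORT
k=7 barrier C[6]=9→9c, D[7]=9 ok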